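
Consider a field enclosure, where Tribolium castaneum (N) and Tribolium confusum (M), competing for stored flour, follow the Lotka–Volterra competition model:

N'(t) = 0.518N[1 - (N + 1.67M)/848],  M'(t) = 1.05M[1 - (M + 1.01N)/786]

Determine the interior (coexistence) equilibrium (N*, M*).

Setting both brackets to zero gives the nullclines N + 1.67M = 848 and 1.01N + M = 786.
Substituting M = 786 - 1.01N into the first: N(1 - 1.67·1.01) = 848 - 1.67·786.
So N* = -465/-0.687 = 677, and then M* = 786 - 1.01·677 = 103.

N* ≈ 677, M* ≈ 103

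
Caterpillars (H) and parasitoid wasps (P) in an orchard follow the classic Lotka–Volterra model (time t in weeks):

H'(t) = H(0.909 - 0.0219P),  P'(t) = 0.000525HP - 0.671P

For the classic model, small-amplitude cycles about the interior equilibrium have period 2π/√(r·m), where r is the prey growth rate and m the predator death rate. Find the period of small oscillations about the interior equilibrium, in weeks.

T ≈ 8.05 weeks

Here r = 0.909 and m = 0.671, so r·m = 0.61.
ω = √0.61 = 0.781 per week, hence T = 2π/ω ≈ 8.05 weeks.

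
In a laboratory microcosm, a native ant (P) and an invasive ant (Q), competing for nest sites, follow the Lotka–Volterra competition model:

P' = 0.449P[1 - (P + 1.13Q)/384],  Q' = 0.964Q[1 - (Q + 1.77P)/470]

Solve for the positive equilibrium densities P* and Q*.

Setting both brackets to zero gives the nullclines P + 1.13Q = 384 and 1.77P + Q = 470.
Substituting Q = 470 - 1.77P into the first: P(1 - 1.13·1.77) = 384 - 1.13·470.
So P* = -147/-1 = 147, and then Q* = 470 - 1.77·147 = 210.

P* ≈ 147, Q* ≈ 210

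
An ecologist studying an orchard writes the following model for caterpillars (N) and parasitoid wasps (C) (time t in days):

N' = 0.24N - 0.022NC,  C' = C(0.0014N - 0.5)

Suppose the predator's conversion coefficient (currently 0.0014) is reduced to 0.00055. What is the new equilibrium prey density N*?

At the interior fixed point, setting dC/dt = 0 with C > 0 fixes N* = (predator death rate)/(NC coefficient) — independent of the other coefficients.
With the change, N* = 0.5/0.00055 = 909; it rises from 357.

N* ≈ 909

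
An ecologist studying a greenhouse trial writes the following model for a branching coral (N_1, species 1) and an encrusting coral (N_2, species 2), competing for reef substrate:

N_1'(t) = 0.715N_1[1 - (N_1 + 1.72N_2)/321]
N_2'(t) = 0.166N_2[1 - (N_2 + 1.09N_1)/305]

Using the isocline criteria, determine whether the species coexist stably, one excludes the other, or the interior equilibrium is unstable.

unstable coexistence (outcome depends on initial conditions)

Compare the nullcline intercepts: K1/α12 = 321/1.72 = 187 < K2 = 305; K2/α21 = 305/1.09 = 280 < K1 = 321.
Since both are reversed, neither can invade when rare; the interior point is a saddle.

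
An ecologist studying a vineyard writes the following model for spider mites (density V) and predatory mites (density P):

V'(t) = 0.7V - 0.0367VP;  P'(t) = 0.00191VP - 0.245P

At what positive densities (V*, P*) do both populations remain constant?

V* ≈ 128, P* ≈ 19.1

Set dP/dt = 0 with P > 0: 0.00191V - 0.245 = 0, so V* = 0.245/0.00191 = 128.
Set dV/dt = 0 with V > 0: 0.7 - 0.0367P = 0, so P* = 0.7/0.0367 = 19.1.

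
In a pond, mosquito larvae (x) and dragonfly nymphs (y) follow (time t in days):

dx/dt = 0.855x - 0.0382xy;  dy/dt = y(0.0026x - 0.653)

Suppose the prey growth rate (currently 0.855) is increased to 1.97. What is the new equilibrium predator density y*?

At the interior fixed point, setting dx/dt = 0 with x > 0 fixes y* = (prey growth rate)/(xy coefficient) — independent of the other coefficients.
With the change, y* = 1.97/0.0382 = 51.6; it rises from 22.4.

y* ≈ 51.6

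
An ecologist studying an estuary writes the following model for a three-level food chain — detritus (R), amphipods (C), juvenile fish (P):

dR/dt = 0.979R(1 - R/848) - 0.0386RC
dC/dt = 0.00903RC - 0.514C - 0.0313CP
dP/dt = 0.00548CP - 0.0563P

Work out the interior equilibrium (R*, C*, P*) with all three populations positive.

R* ≈ 504, C* ≈ 10.3, P* ≈ 129

From dP/dt = 0: 0.00548C* = 0.0563, so C* = 10.3.
From dR/dt = 0: 0.979(1 - R*/848) = 0.0386·10.3, giving R* = 848·(1 - 0.405) = 504.
From dC/dt = 0: 0.00903·504 - 0.514 = 0.0313P*, so P* = 4.04/0.0313 = 129.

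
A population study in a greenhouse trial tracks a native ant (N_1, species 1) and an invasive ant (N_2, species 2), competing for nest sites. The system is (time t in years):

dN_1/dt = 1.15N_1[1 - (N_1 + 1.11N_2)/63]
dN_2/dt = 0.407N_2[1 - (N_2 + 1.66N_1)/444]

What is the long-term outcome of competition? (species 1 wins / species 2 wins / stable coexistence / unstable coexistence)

Compare the nullcline intercepts: K1/α12 = 63/1.11 = 56.8 < K2 = 444; K2/α21 = 444/1.66 = 267 > K1 = 63.
Since the inequalities point opposite ways, species 2 can invade but species 1 cannot.

species 2 excludes species 1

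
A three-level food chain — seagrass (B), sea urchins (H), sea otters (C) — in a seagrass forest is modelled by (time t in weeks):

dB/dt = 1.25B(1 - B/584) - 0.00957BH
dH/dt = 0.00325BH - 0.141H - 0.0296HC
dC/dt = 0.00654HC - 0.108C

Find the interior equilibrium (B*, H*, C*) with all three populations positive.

From dC/dt = 0: 0.00654H* = 0.108, so H* = 16.5.
From dB/dt = 0: 1.25(1 - B*/584) = 0.00957·16.5, giving B* = 584·(1 - 0.126) = 510.
From dH/dt = 0: 0.00325·510 - 0.141 = 0.0296C*, so C* = 1.52/0.0296 = 51.3.

B* ≈ 510, H* ≈ 16.5, C* ≈ 51.3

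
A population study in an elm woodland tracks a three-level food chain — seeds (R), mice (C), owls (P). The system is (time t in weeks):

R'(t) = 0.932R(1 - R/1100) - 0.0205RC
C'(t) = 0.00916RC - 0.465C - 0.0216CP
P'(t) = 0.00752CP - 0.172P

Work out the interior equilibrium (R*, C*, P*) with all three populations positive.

R* ≈ 547, C* ≈ 22.9, P* ≈ 210

From dP/dt = 0: 0.00752C* = 0.172, so C* = 22.9.
From dR/dt = 0: 0.932(1 - R*/1100) = 0.0205·22.9, giving R* = 1100·(1 - 0.503) = 547.
From dC/dt = 0: 0.00916·547 - 0.465 = 0.0216P*, so P* = 4.54/0.0216 = 210.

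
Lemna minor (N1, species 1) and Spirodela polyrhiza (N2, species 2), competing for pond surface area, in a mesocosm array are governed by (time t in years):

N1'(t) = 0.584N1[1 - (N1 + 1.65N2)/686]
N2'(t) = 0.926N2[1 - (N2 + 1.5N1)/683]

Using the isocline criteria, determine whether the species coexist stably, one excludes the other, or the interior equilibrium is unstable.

unstable coexistence (outcome depends on initial conditions)

Compare the nullcline intercepts: K1/α12 = 686/1.65 = 416 < K2 = 683; K2/α21 = 683/1.5 = 455 < K1 = 686.
Since both are reversed, neither can invade when rare; the interior point is a saddle.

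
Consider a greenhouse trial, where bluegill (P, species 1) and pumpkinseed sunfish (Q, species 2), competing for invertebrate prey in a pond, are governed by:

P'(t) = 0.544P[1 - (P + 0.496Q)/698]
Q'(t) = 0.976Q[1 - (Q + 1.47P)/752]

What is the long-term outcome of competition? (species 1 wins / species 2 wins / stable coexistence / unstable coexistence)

species 1 excludes species 2

Compare the nullcline intercepts: K1/α12 = 698/0.496 = 1410 > K2 = 752; K2/α21 = 752/1.47 = 512 < K1 = 698.
Since the inequalities point opposite ways, species 1 can invade but species 2 cannot.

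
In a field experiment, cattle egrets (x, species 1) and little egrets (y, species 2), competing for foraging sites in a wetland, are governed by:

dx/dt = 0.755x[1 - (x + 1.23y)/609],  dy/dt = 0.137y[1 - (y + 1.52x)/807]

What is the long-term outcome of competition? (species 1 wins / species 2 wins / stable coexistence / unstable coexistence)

unstable coexistence (outcome depends on initial conditions)

Compare the nullcline intercepts: K1/α12 = 609/1.23 = 495 < K2 = 807; K2/α21 = 807/1.52 = 531 < K1 = 609.
Since both are reversed, neither can invade when rare; the interior point is a saddle.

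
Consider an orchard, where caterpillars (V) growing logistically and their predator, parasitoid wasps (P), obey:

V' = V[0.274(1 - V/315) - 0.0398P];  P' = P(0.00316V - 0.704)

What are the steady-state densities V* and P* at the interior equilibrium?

V* ≈ 223, P* ≈ 2.02

From dP/dt = 0 with P > 0: 0.00316V* = 0.704, so V* = 223.
Substitute into dV/dt = 0: 0.274(1 - 223/315) = 0.0398P*.
The bracket is 0.293, giving P* = 0.0802/0.0398 = 2.02.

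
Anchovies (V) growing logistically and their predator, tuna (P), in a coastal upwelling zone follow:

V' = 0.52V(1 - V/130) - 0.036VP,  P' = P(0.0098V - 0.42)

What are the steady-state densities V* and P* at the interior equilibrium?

V* ≈ 42.9, P* ≈ 9.68

From dP/dt = 0 with P > 0: 0.0098V* = 0.42, so V* = 42.9.
Substitute into dV/dt = 0: 0.52(1 - 42.9/130) = 0.036P*.
The bracket is 0.67, giving P* = 0.349/0.036 = 9.68.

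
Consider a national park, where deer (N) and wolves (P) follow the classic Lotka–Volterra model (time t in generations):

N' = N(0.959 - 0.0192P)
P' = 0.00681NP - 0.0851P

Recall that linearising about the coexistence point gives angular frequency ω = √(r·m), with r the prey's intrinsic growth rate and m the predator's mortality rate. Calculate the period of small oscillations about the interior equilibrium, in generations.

T ≈ 22 generations

Here r = 0.959 and m = 0.0851, so r·m = 0.0816.
ω = √0.0816 = 0.286 per generation, hence T = 2π/ω ≈ 22 generations.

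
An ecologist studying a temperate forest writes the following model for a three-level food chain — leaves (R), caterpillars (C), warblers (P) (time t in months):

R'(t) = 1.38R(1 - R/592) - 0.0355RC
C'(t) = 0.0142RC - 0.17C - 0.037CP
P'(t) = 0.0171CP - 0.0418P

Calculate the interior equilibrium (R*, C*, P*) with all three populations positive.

From dP/dt = 0: 0.0171C* = 0.0418, so C* = 2.44.
From dR/dt = 0: 1.38(1 - R*/592) = 0.0355·2.44, giving R* = 592·(1 - 0.0629) = 555.
From dC/dt = 0: 0.0142·555 - 0.17 = 0.037P*, so P* = 7.71/0.037 = 208.

R* ≈ 555, C* ≈ 2.44, P* ≈ 208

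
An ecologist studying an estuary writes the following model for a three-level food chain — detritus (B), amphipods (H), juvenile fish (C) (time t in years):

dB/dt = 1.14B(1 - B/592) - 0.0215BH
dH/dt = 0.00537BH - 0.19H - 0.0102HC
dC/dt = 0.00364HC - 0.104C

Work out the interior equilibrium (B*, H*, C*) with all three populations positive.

B* ≈ 273, H* ≈ 28.6, C* ≈ 125

From dC/dt = 0: 0.00364H* = 0.104, so H* = 28.6.
From dB/dt = 0: 1.14(1 - B*/592) = 0.0215·28.6, giving B* = 592·(1 - 0.539) = 273.
From dH/dt = 0: 0.00537·273 - 0.19 = 0.0102C*, so C* = 1.28/0.0102 = 125.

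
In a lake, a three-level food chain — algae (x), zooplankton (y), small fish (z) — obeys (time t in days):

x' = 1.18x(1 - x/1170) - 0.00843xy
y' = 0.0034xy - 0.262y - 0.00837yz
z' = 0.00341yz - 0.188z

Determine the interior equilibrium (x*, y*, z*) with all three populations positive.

x* ≈ 709, y* ≈ 55.1, z* ≈ 257

From dz/dt = 0: 0.00341y* = 0.188, so y* = 55.1.
From dx/dt = 0: 1.18(1 - x*/1170) = 0.00843·55.1, giving x* = 1170·(1 - 0.394) = 709.
From dy/dt = 0: 0.0034·709 - 0.262 = 0.00837z*, so z* = 2.15/0.00837 = 257.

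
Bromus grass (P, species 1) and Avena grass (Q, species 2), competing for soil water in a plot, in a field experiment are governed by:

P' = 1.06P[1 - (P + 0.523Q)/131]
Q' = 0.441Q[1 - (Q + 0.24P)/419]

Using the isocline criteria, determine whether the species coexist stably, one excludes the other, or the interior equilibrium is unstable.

species 2 excludes species 1

Compare the nullcline intercepts: K1/α12 = 131/0.523 = 250 < K2 = 419; K2/α21 = 419/0.24 = 1750 > K1 = 131.
Since the inequalities point opposite ways, species 2 can invade but species 1 cannot.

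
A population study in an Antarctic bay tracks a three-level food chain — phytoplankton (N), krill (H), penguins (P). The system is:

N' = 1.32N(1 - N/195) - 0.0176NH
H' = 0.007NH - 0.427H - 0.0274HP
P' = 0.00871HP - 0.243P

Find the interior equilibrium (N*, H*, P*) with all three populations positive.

N* ≈ 122, H* ≈ 27.9, P* ≈ 15.7

From dP/dt = 0: 0.00871H* = 0.243, so H* = 27.9.
From dN/dt = 0: 1.32(1 - N*/195) = 0.0176·27.9, giving N* = 195·(1 - 0.372) = 122.
From dH/dt = 0: 0.007·122 - 0.427 = 0.0274P*, so P* = 0.43/0.0274 = 15.7.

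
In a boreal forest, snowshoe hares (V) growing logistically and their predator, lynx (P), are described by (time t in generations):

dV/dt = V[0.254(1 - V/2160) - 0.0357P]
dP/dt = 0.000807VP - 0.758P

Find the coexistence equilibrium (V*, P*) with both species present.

From dP/dt = 0 with P > 0: 0.000807V* = 0.758, so V* = 939.
Substitute into dV/dt = 0: 0.254(1 - 939/2160) = 0.0357P*.
The bracket is 0.565, giving P* = 0.144/0.0357 = 4.02.

V* ≈ 939, P* ≈ 4.02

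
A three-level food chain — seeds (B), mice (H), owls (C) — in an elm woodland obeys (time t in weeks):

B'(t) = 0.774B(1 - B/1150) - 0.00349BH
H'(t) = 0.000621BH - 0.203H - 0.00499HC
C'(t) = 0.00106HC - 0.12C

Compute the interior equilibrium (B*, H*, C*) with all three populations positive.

From dC/dt = 0: 0.00106H* = 0.12, so H* = 113.
From dB/dt = 0: 0.774(1 - B*/1150) = 0.00349·113, giving B* = 1150·(1 - 0.51) = 563.
From dH/dt = 0: 0.000621·563 - 0.203 = 0.00499C*, so C* = 0.147/0.00499 = 29.4.

B* ≈ 563, H* ≈ 113, C* ≈ 29.4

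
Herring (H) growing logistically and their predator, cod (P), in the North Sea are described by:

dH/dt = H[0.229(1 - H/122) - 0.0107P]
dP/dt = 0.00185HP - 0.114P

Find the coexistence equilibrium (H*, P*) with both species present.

H* ≈ 61.6, P* ≈ 10.6

From dP/dt = 0 with P > 0: 0.00185H* = 0.114, so H* = 61.6.
Substitute into dH/dt = 0: 0.229(1 - 61.6/122) = 0.0107P*.
The bracket is 0.495, giving P* = 0.113/0.0107 = 10.6.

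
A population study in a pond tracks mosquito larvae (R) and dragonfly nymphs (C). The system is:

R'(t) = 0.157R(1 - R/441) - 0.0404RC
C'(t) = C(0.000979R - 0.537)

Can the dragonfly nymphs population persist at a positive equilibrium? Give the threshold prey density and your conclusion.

The predator equation gives dC/dt > 0 only when R > 0.537/0.000979 = 549.
Without the predator, R → K = 441. Since 441 < 549, the predator cannot invade.

Threshold R = 549; K < 549, so no, the predator goes extinct.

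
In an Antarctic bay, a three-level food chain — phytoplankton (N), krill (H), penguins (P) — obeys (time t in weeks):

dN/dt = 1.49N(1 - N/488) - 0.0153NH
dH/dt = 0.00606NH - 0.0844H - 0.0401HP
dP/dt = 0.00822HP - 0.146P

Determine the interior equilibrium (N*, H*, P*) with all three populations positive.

N* ≈ 399, H* ≈ 17.8, P* ≈ 58.2

From dP/dt = 0: 0.00822H* = 0.146, so H* = 17.8.
From dN/dt = 0: 1.49(1 - N*/488) = 0.0153·17.8, giving N* = 488·(1 - 0.182) = 399.
From dH/dt = 0: 0.00606·399 - 0.0844 = 0.0401P*, so P* = 2.33/0.0401 = 58.2.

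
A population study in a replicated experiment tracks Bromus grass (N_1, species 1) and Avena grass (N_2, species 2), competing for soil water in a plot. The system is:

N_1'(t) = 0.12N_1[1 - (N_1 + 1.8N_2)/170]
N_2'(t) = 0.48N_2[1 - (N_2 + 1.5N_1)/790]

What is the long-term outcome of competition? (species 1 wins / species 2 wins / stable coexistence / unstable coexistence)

Compare the nullcline intercepts: K1/α12 = 170/1.8 = 94.4 < K2 = 790; K2/α21 = 790/1.5 = 527 > K1 = 170.
Since the inequalities point opposite ways, species 2 can invade but species 1 cannot.

species 2 excludes species 1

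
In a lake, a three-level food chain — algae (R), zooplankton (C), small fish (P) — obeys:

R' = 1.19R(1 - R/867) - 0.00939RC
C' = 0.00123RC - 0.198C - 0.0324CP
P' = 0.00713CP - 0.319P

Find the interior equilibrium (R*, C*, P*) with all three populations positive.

R* ≈ 561, C* ≈ 44.7, P* ≈ 15.2

From dP/dt = 0: 0.00713C* = 0.319, so C* = 44.7.
From dR/dt = 0: 1.19(1 - R*/867) = 0.00939·44.7, giving R* = 867·(1 - 0.353) = 561.
From dC/dt = 0: 0.00123·561 - 0.198 = 0.0324P*, so P* = 0.492/0.0324 = 15.2.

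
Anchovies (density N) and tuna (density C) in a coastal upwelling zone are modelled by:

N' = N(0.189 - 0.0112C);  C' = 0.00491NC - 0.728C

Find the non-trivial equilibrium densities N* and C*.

N* ≈ 148, C* ≈ 16.9

Set dC/dt = 0 with C > 0: 0.00491N - 0.728 = 0, so N* = 0.728/0.00491 = 148.
Set dN/dt = 0 with N > 0: 0.189 - 0.0112C = 0, so C* = 0.189/0.0112 = 16.9.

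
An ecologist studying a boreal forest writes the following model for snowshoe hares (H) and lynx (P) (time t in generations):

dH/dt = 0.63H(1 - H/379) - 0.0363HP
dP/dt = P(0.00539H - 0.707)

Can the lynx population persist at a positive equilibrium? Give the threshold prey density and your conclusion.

The predator equation gives dP/dt > 0 only when H > 0.707/0.00539 = 131.
Without the predator, H → K = 379. Since 379 > 131, the predator can invade and persist.

Threshold H = 131; K > 131, so yes, the predator persists.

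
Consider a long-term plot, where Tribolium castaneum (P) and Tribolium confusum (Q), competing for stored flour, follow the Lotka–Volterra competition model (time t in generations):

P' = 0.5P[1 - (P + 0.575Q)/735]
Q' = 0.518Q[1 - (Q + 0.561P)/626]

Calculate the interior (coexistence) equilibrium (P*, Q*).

P* ≈ 554, Q* ≈ 315

Setting both brackets to zero gives the nullclines P + 0.575Q = 735 and 0.561P + Q = 626.
Substituting Q = 626 - 0.561P into the first: P(1 - 0.575·0.561) = 735 - 0.575·626.
So P* = 375/0.677 = 554, and then Q* = 626 - 0.561·554 = 315.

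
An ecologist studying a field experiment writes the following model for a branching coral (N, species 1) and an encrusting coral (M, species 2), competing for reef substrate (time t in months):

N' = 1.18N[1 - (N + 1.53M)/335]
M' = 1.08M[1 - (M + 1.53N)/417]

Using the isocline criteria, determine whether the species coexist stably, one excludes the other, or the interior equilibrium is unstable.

Compare the nullcline intercepts: K1/α12 = 335/1.53 = 219 < K2 = 417; K2/α21 = 417/1.53 = 273 < K1 = 335.
Since both are reversed, neither can invade when rare; the interior point is a saddle.

unstable coexistence (outcome depends on initial conditions)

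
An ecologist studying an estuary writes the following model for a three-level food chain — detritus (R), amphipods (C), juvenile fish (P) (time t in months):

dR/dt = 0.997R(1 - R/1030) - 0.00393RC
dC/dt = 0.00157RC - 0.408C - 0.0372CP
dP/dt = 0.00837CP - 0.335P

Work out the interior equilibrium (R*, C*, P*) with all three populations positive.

R* ≈ 867, C* ≈ 40, P* ≈ 25.6

From dP/dt = 0: 0.00837C* = 0.335, so C* = 40.
From dR/dt = 0: 0.997(1 - R*/1030) = 0.00393·40, giving R* = 1030·(1 - 0.158) = 867.
From dC/dt = 0: 0.00157·867 - 0.408 = 0.0372P*, so P* = 0.954/0.0372 = 25.6.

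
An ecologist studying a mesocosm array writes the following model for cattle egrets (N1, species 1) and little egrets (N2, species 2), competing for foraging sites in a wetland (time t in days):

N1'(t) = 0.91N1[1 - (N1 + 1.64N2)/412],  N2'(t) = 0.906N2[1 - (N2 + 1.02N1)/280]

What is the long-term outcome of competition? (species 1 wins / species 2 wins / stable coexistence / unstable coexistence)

unstable coexistence (outcome depends on initial conditions)

Compare the nullcline intercepts: K1/α12 = 412/1.64 = 251 < K2 = 280; K2/α21 = 280/1.02 = 275 < K1 = 412.
Since both are reversed, neither can invade when rare; the interior point is a saddle.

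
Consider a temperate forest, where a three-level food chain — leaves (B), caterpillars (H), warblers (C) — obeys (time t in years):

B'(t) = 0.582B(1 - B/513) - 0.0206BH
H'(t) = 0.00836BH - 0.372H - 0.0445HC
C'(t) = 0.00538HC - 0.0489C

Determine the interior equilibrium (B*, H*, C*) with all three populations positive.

From dC/dt = 0: 0.00538H* = 0.0489, so H* = 9.09.
From dB/dt = 0: 0.582(1 - B*/513) = 0.0206·9.09, giving B* = 513·(1 - 0.322) = 348.
From dH/dt = 0: 0.00836·348 - 0.372 = 0.0445C*, so C* = 2.54/0.0445 = 57.

B* ≈ 348, H* ≈ 9.09, C* ≈ 57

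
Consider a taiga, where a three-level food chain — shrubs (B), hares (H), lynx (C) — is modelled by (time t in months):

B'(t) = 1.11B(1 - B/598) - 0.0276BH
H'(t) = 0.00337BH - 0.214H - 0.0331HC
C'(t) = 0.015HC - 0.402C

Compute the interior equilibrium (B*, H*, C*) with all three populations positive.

B* ≈ 200, H* ≈ 26.8, C* ≈ 13.8

From dC/dt = 0: 0.015H* = 0.402, so H* = 26.8.
From dB/dt = 0: 1.11(1 - B*/598) = 0.0276·26.8, giving B* = 598·(1 - 0.666) = 200.
From dH/dt = 0: 0.00337·200 - 0.214 = 0.0331C*, so C* = 0.458/0.0331 = 13.8.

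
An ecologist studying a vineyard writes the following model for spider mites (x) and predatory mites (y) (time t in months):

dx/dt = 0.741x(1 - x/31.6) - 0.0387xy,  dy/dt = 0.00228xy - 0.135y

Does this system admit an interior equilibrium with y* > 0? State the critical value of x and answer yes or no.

Threshold x = 59.2; K < 59.2, so no, the predator goes extinct.

The predator equation gives dy/dt > 0 only when x > 0.135/0.00228 = 59.2.
Without the predator, x → K = 31.6. Since 31.6 < 59.2, the predator cannot invade.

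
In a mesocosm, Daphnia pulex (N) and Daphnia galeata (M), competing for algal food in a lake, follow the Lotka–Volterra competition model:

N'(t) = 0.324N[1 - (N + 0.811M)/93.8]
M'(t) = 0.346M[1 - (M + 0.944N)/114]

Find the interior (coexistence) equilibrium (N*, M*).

N* ≈ 5.74, M* ≈ 109

Setting both brackets to zero gives the nullclines N + 0.811M = 93.8 and 0.944N + M = 114.
Substituting M = 114 - 0.944N into the first: N(1 - 0.811·0.944) = 93.8 - 0.811·114.
So N* = 1.35/0.234 = 5.74, and then M* = 114 - 0.944·5.74 = 109.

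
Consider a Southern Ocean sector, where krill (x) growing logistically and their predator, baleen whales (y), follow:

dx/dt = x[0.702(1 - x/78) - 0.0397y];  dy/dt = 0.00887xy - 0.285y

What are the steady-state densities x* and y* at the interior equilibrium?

x* ≈ 32.1, y* ≈ 10.4

From dy/dt = 0 with y > 0: 0.00887x* = 0.285, so x* = 32.1.
Substitute into dx/dt = 0: 0.702(1 - 32.1/78) = 0.0397y*.
The bracket is 0.588, giving y* = 0.413/0.0397 = 10.4.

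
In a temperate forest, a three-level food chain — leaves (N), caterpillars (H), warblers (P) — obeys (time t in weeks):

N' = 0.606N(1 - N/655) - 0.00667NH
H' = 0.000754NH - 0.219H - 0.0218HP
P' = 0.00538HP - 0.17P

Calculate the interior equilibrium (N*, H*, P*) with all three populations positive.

N* ≈ 427, H* ≈ 31.6, P* ≈ 4.73

From dP/dt = 0: 0.00538H* = 0.17, so H* = 31.6.
From dN/dt = 0: 0.606(1 - N*/655) = 0.00667·31.6, giving N* = 655·(1 - 0.348) = 427.
From dH/dt = 0: 0.000754·427 - 0.219 = 0.0218P*, so P* = 0.103/0.0218 = 4.73.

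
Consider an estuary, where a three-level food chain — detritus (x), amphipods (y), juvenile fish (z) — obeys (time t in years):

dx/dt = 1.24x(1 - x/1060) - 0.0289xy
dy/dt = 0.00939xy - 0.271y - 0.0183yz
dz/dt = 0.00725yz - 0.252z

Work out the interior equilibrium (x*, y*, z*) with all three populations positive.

x* ≈ 201, y* ≈ 34.8, z* ≈ 88.5

From dz/dt = 0: 0.00725y* = 0.252, so y* = 34.8.
From dx/dt = 0: 1.24(1 - x*/1060) = 0.0289·34.8, giving x* = 1060·(1 - 0.81) = 201.
From dy/dt = 0: 0.00939·201 - 0.271 = 0.0183z*, so z* = 1.62/0.0183 = 88.5.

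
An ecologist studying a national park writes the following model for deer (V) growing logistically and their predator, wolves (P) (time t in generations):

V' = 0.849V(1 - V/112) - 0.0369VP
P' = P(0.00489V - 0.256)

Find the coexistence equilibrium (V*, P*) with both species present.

V* ≈ 52.4, P* ≈ 12.3

From dP/dt = 0 with P > 0: 0.00489V* = 0.256, so V* = 52.4.
Substitute into dV/dt = 0: 0.849(1 - 52.4/112) = 0.0369P*.
The bracket is 0.533, giving P* = 0.452/0.0369 = 12.3.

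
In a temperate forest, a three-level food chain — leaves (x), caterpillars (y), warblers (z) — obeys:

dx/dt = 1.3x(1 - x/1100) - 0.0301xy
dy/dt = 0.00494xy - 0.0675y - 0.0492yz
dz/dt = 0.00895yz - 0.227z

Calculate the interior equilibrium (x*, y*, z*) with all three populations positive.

x* ≈ 454, y* ≈ 25.4, z* ≈ 44.2

From dz/dt = 0: 0.00895y* = 0.227, so y* = 25.4.
From dx/dt = 0: 1.3(1 - x*/1100) = 0.0301·25.4, giving x* = 1100·(1 - 0.587) = 454.
From dy/dt = 0: 0.00494·454 - 0.0675 = 0.0492z*, so z* = 2.18/0.0492 = 44.2.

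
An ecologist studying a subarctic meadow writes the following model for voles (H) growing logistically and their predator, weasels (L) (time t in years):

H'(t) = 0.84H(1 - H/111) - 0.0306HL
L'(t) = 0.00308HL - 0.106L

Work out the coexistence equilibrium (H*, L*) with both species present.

H* ≈ 34.4, L* ≈ 18.9

From dL/dt = 0 with L > 0: 0.00308H* = 0.106, so H* = 34.4.
Substitute into dH/dt = 0: 0.84(1 - 34.4/111) = 0.0306L*.
The bracket is 0.69, giving L* = 0.58/0.0306 = 18.9.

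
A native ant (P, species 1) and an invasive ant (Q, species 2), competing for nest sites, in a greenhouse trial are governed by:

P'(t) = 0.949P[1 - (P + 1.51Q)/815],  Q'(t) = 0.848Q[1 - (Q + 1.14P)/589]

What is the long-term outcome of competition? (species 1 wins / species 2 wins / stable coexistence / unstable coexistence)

Compare the nullcline intercepts: K1/α12 = 815/1.51 = 540 < K2 = 589; K2/α21 = 589/1.14 = 517 < K1 = 815.
Since both are reversed, neither can invade when rare; the interior point is a saddle.

unstable coexistence (outcome depends on initial conditions)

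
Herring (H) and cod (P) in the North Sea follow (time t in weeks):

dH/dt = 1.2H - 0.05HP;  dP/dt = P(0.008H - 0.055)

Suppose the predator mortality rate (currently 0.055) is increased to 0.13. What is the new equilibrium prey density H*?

At the interior fixed point, setting dP/dt = 0 with P > 0 fixes H* = (predator death rate)/(HP coefficient) — independent of the other coefficients.
With the change, H* = 0.13/0.008 = 16.2; it rises from 6.88.

H* ≈ 16.2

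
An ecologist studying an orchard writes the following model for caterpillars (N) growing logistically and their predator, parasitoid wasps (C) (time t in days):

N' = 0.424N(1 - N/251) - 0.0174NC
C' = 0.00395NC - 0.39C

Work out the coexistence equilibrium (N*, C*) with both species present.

N* ≈ 98.7, C* ≈ 14.8

From dC/dt = 0 with C > 0: 0.00395N* = 0.39, so N* = 98.7.
Substitute into dN/dt = 0: 0.424(1 - 98.7/251) = 0.0174C*.
The bracket is 0.607, giving C* = 0.257/0.0174 = 14.8.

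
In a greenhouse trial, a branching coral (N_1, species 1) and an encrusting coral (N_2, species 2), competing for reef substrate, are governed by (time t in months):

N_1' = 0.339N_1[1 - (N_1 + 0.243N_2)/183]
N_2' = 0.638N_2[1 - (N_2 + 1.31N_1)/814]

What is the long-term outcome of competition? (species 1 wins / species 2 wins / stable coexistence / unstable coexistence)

species 2 excludes species 1

Compare the nullcline intercepts: K1/α12 = 183/0.243 = 753 < K2 = 814; K2/α21 = 814/1.31 = 621 > K1 = 183.
Since the inequalities point opposite ways, species 2 can invade but species 1 cannot.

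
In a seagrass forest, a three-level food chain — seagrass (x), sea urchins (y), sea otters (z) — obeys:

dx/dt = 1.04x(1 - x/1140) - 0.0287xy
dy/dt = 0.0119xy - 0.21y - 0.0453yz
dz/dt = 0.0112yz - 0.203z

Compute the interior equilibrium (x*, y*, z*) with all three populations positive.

From dz/dt = 0: 0.0112y* = 0.203, so y* = 18.1.
From dx/dt = 0: 1.04(1 - x*/1140) = 0.0287·18.1, giving x* = 1140·(1 - 0.5) = 570.
From dy/dt = 0: 0.0119·570 - 0.21 = 0.0453z*, so z* = 6.57/0.0453 = 145.

x* ≈ 570, y* ≈ 18.1, z* ≈ 145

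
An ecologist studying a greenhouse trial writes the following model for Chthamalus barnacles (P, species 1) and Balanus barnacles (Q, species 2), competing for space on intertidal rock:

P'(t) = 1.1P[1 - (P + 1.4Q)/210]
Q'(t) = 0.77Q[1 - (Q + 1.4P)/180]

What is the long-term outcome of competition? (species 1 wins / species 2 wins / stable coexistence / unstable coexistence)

Compare the nullcline intercepts: K1/α12 = 210/1.4 = 150 < K2 = 180; K2/α21 = 180/1.4 = 129 < K1 = 210.
Since both are reversed, neither can invade when rare; the interior point is a saddle.

unstable coexistence (outcome depends on initial conditions)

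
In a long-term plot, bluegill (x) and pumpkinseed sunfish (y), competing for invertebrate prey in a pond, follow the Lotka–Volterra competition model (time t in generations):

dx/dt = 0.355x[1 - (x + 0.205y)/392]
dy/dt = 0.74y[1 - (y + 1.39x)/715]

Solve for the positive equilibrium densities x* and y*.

Setting both brackets to zero gives the nullclines x + 0.205y = 392 and 1.39x + y = 715.
Substituting y = 715 - 1.39x into the first: x(1 - 0.205·1.39) = 392 - 0.205·715.
So x* = 245/0.715 = 343, and then y* = 715 - 1.39·343 = 238.

x* ≈ 343, y* ≈ 238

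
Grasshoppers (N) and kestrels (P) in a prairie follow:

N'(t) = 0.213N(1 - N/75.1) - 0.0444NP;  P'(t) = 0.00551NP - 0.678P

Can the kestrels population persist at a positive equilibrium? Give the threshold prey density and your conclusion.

Threshold N = 123; K < 123, so no, the predator goes extinct.

The predator equation gives dP/dt > 0 only when N > 0.678/0.00551 = 123.
Without the predator, N → K = 75.1. Since 75.1 < 123, the predator cannot invade.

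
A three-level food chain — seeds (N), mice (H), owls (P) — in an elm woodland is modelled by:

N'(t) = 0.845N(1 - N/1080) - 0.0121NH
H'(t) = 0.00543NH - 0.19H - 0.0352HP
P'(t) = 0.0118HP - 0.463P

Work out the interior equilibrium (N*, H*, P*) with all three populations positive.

N* ≈ 473, H* ≈ 39.2, P* ≈ 67.6

From dP/dt = 0: 0.0118H* = 0.463, so H* = 39.2.
From dN/dt = 0: 0.845(1 - N*/1080) = 0.0121·39.2, giving N* = 1080·(1 - 0.562) = 473.
From dH/dt = 0: 0.00543·473 - 0.19 = 0.0352P*, so P* = 2.38/0.0352 = 67.6.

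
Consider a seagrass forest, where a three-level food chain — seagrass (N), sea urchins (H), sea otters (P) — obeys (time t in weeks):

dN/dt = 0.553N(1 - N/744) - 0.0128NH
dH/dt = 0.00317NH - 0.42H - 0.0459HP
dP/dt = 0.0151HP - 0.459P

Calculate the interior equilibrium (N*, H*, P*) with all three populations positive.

From dP/dt = 0: 0.0151H* = 0.459, so H* = 30.4.
From dN/dt = 0: 0.553(1 - N*/744) = 0.0128·30.4, giving N* = 744·(1 - 0.704) = 221.
From dH/dt = 0: 0.00317·221 - 0.42 = 0.0459P*, so P* = 0.279/0.0459 = 6.08.

N* ≈ 221, H* ≈ 30.4, P* ≈ 6.08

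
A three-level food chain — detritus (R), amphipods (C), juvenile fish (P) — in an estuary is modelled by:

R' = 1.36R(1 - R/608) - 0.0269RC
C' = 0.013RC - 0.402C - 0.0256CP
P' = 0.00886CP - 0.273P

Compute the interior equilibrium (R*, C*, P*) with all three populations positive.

R* ≈ 237, C* ≈ 30.8, P* ≈ 105

From dP/dt = 0: 0.00886C* = 0.273, so C* = 30.8.
From dR/dt = 0: 1.36(1 - R*/608) = 0.0269·30.8, giving R* = 608·(1 - 0.609) = 237.
From dC/dt = 0: 0.013·237 - 0.402 = 0.0256P*, so P* = 2.68/0.0256 = 105.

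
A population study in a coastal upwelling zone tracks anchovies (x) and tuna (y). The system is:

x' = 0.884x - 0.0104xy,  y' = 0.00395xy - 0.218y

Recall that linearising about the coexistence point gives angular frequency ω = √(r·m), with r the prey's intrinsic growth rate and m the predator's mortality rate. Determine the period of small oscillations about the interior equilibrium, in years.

Here r = 0.884 and m = 0.218, so r·m = 0.193.
ω = √0.193 = 0.439 per year, hence T = 2π/ω ≈ 14.3 years.

T ≈ 14.3 years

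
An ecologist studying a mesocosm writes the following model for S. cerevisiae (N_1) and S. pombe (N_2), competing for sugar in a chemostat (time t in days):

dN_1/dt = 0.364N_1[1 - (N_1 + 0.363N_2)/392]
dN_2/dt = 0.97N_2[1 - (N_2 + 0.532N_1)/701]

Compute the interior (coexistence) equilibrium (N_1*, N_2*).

N_1* ≈ 170, N_2* ≈ 610

Setting both brackets to zero gives the nullclines N_1 + 0.363N_2 = 392 and 0.532N_1 + N_2 = 701.
Substituting N_2 = 701 - 0.532N_1 into the first: N_1(1 - 0.363·0.532) = 392 - 0.363·701.
So N_1* = 138/0.807 = 170, and then N_2* = 701 - 0.532·170 = 610.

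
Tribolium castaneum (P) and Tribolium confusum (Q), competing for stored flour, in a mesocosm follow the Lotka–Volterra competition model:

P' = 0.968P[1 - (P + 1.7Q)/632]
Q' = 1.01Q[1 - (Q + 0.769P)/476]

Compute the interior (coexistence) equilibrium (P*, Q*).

P* ≈ 577, Q* ≈ 32.6

Setting both brackets to zero gives the nullclines P + 1.7Q = 632 and 0.769P + Q = 476.
Substituting Q = 476 - 0.769P into the first: P(1 - 1.7·0.769) = 632 - 1.7·476.
So P* = -177/-0.307 = 577, and then Q* = 476 - 0.769·577 = 32.6.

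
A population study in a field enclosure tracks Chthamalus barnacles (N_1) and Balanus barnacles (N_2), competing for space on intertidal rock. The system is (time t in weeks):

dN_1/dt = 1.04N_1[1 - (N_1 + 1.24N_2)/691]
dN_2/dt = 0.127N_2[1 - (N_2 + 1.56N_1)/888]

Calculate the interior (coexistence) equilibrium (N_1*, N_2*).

N_1* ≈ 439, N_2* ≈ 203

Setting both brackets to zero gives the nullclines N_1 + 1.24N_2 = 691 and 1.56N_1 + N_2 = 888.
Substituting N_2 = 888 - 1.56N_1 into the first: N_1(1 - 1.24·1.56) = 691 - 1.24·888.
So N_1* = -410/-0.934 = 439, and then N_2* = 888 - 1.56·439 = 203.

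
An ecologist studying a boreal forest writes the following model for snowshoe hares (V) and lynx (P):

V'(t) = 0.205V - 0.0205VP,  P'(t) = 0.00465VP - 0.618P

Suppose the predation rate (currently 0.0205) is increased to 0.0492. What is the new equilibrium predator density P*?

At the interior fixed point, setting dV/dt = 0 with V > 0 fixes P* = (prey growth rate)/(VP coefficient) — independent of the other coefficients.
With the change, P* = 0.205/0.0492 = 4.17; it falls from 10.

P* ≈ 4.17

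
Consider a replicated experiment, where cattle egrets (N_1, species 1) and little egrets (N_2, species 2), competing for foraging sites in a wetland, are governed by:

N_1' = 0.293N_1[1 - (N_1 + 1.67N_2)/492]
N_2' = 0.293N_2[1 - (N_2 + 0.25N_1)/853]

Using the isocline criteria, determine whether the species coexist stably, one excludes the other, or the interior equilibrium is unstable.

Compare the nullcline intercepts: K1/α12 = 492/1.67 = 295 < K2 = 853; K2/α21 = 853/0.25 = 3410 > K1 = 492.
Since the inequalities point opposite ways, species 2 can invade but species 1 cannot.

species 2 excludes species 1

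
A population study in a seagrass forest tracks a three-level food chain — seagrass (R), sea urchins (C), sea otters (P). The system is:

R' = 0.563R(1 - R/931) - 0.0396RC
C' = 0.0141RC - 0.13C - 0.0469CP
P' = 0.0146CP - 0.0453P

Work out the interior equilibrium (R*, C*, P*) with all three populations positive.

R* ≈ 728, C* ≈ 3.1, P* ≈ 216

From dP/dt = 0: 0.0146C* = 0.0453, so C* = 3.1.
From dR/dt = 0: 0.563(1 - R*/931) = 0.0396·3.1, giving R* = 931·(1 - 0.218) = 728.
From dC/dt = 0: 0.0141·728 - 0.13 = 0.0469P*, so P* = 10.1/0.0469 = 216.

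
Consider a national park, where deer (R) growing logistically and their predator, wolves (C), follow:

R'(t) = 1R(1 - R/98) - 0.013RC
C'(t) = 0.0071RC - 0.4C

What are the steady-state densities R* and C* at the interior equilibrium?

R* ≈ 56.3, C* ≈ 32.7

From dC/dt = 0 with C > 0: 0.0071R* = 0.4, so R* = 56.3.
Substitute into dR/dt = 0: 1(1 - 56.3/98) = 0.013C*.
The bracket is 0.425, giving C* = 0.425/0.013 = 32.7.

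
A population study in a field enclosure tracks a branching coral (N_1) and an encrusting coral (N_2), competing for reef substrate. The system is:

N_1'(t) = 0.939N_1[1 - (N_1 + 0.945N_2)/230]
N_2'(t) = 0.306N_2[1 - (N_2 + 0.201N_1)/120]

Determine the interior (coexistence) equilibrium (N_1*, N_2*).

N_1* ≈ 144, N_2* ≈ 91.1

Setting both brackets to zero gives the nullclines N_1 + 0.945N_2 = 230 and 0.201N_1 + N_2 = 120.
Substituting N_2 = 120 - 0.201N_1 into the first: N_1(1 - 0.945·0.201) = 230 - 0.945·120.
So N_1* = 117/0.81 = 144, and then N_2* = 120 - 0.201·144 = 91.1.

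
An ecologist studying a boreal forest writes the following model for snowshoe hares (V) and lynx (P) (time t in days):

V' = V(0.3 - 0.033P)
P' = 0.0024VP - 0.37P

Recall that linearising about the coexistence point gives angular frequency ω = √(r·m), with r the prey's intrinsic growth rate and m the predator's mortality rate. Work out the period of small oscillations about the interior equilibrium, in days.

Here r = 0.3 and m = 0.37, so r·m = 0.111.
ω = √0.111 = 0.333 per day, hence T = 2π/ω ≈ 18.9 days.

T ≈ 18.9 days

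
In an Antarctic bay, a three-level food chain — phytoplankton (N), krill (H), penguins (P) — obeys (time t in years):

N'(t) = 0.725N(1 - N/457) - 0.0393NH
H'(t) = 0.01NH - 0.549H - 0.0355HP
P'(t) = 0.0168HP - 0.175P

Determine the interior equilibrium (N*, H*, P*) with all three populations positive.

From dP/dt = 0: 0.0168H* = 0.175, so H* = 10.4.
From dN/dt = 0: 0.725(1 - N*/457) = 0.0393·10.4, giving N* = 457·(1 - 0.565) = 199.
From dH/dt = 0: 0.01·199 - 0.549 = 0.0355P*, so P* = 1.44/0.0355 = 40.6.

N* ≈ 199, H* ≈ 10.4, P* ≈ 40.6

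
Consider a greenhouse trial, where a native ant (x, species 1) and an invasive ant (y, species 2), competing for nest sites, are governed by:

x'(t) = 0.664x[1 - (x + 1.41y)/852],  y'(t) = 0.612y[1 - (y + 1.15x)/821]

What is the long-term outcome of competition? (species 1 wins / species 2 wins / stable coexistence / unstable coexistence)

unstable coexistence (outcome depends on initial conditions)

Compare the nullcline intercepts: K1/α12 = 852/1.41 = 604 < K2 = 821; K2/α21 = 821/1.15 = 714 < K1 = 852.
Since both are reversed, neither can invade when rare; the interior point is a saddle.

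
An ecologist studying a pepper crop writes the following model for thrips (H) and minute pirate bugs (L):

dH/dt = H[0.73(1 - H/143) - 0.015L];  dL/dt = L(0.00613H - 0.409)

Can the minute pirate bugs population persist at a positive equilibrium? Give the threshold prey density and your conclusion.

Threshold H = 66.7; K > 66.7, so yes, the predator persists.

The predator equation gives dL/dt > 0 only when H > 0.409/0.00613 = 66.7.
Without the predator, H → K = 143. Since 143 > 66.7, the predator can invade and persist.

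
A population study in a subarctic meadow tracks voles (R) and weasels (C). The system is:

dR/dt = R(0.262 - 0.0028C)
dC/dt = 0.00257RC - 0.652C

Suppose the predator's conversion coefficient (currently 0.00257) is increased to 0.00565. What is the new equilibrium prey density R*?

At the interior fixed point, setting dC/dt = 0 with C > 0 fixes R* = (predator death rate)/(RC coefficient) — independent of the other coefficients.
With the change, R* = 0.652/0.00565 = 115; it falls from 254.

R* ≈ 115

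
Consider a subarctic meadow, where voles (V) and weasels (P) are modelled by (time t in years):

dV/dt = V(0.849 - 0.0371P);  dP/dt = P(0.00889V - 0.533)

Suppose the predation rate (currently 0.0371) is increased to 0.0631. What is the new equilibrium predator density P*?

P* ≈ 13.5

At the interior fixed point, setting dV/dt = 0 with V > 0 fixes P* = (prey growth rate)/(VP coefficient) — independent of the other coefficients.
With the change, P* = 0.849/0.0631 = 13.5; it falls from 22.9.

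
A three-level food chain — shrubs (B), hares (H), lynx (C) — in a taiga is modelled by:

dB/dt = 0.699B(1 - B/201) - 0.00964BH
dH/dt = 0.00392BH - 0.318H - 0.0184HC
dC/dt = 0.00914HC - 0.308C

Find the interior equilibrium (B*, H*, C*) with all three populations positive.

B* ≈ 108, H* ≈ 33.7, C* ≈ 5.64

From dC/dt = 0: 0.00914H* = 0.308, so H* = 33.7.
From dB/dt = 0: 0.699(1 - B*/201) = 0.00964·33.7, giving B* = 201·(1 - 0.465) = 108.
From dH/dt = 0: 0.00392·108 - 0.318 = 0.0184C*, so C* = 0.104/0.0184 = 5.64.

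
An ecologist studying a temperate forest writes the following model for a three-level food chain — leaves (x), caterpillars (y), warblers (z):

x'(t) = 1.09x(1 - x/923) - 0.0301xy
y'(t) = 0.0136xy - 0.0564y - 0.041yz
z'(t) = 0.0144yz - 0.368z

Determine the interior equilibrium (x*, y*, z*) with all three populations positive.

x* ≈ 272, y* ≈ 25.6, z* ≈ 88.7

From dz/dt = 0: 0.0144y* = 0.368, so y* = 25.6.
From dx/dt = 0: 1.09(1 - x*/923) = 0.0301·25.6, giving x* = 923·(1 - 0.706) = 272.
From dy/dt = 0: 0.0136·272 - 0.0564 = 0.041z*, so z* = 3.64/0.041 = 88.7.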